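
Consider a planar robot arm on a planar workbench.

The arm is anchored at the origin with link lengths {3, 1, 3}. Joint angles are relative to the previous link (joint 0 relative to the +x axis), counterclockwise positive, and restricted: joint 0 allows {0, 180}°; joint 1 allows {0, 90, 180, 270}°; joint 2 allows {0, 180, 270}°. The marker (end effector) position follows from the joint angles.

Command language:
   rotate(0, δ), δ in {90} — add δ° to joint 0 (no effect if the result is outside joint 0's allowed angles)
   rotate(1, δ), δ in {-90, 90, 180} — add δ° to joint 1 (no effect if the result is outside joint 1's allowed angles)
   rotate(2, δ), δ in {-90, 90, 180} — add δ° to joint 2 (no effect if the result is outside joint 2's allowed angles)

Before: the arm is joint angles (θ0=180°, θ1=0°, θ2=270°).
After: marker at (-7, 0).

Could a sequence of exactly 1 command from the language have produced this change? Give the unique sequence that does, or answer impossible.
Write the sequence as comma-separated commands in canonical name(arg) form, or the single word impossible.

t0: joint angles (θ0=180°, θ1=0°, θ2=270°)
step 1 (rotate(2, 90)): joint angles (θ0=180°, θ1=0°, θ2=0°)
no rival 1-sequence matches.

rotate(2, 90)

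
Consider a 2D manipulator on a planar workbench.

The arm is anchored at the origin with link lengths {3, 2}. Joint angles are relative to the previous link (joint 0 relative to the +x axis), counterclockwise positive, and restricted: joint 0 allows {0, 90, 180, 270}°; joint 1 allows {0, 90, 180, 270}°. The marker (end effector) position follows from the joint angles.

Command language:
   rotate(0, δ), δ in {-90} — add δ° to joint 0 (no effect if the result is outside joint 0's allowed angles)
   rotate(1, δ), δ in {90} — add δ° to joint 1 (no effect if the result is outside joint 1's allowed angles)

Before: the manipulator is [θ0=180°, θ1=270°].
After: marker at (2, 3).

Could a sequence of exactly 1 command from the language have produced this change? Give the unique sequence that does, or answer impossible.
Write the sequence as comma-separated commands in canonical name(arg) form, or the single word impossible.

rotate(0, -90)

t0: [θ0=180°, θ1=270°]
step 1 (rotate(0, -90)): [θ0=90°, θ1=270°]
no other 1-command option fits: unique.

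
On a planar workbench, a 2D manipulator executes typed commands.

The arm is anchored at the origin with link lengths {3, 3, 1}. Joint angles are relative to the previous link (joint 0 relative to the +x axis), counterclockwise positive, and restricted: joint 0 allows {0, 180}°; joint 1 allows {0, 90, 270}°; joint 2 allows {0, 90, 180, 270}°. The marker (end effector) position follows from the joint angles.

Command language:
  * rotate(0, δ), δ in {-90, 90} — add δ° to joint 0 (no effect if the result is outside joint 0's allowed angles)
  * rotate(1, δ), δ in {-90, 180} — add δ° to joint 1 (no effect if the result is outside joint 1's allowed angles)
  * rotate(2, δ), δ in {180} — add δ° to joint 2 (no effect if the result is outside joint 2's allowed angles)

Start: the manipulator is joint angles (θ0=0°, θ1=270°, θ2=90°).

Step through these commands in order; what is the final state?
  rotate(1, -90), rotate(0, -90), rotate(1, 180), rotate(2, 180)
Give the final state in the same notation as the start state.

joint angles (θ0=0°, θ1=90°, θ2=270°)

begin: joint angles (θ0=0°, θ1=270°, θ2=90°)
1. rotate(1, -90) → joint angles (θ0=0°, θ1=270°, θ2=90°)
2. rotate(0, -90) → joint angles (θ0=0°, θ1=270°, θ2=90°)
3. rotate(1, 180) → joint angles (θ0=0°, θ1=90°, θ2=90°)
4. rotate(2, 180) → joint angles (θ0=0°, θ1=90°, θ2=270°)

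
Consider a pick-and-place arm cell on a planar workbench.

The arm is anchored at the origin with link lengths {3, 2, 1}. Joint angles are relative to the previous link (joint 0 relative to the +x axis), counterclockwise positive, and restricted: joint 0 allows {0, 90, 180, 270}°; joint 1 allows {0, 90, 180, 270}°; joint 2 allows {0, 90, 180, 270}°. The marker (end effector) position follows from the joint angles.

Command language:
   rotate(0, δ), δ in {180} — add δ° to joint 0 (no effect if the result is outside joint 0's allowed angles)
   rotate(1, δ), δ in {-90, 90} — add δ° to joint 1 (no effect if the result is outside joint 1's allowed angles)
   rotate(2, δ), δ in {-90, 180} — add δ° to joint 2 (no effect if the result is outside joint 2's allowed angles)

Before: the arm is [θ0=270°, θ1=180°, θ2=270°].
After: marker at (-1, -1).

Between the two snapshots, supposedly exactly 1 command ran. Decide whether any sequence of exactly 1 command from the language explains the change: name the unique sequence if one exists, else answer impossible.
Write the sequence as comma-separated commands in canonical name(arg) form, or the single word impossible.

rotate(2, 180)

start: [θ0=270°, θ1=180°, θ2=270°]
step 1 (rotate(2, 180)): [θ0=270°, θ1=180°, θ2=90°]
no other 1-command option fits: unique.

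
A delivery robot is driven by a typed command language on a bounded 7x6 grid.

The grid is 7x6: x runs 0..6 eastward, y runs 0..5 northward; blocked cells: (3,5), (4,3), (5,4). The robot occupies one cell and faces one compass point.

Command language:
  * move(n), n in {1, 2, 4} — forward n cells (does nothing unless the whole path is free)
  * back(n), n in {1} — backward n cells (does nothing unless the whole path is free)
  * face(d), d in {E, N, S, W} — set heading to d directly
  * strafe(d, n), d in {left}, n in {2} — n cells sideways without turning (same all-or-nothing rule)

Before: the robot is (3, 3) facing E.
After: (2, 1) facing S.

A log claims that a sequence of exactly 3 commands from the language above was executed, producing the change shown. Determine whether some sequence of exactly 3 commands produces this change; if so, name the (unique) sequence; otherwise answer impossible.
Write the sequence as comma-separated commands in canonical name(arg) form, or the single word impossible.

key: running move(2) before back(1) would end elsewhere — order is forced
start: (3, 3) facing E
t=1 back(1) ⇒ (2, 3) facing E
t=2 face(S) ⇒ (2, 3) facing S
t=3 move(2) ⇒ (2, 1) facing S
all 729 alternatives checked — unique.

back(1), face(S), move(2)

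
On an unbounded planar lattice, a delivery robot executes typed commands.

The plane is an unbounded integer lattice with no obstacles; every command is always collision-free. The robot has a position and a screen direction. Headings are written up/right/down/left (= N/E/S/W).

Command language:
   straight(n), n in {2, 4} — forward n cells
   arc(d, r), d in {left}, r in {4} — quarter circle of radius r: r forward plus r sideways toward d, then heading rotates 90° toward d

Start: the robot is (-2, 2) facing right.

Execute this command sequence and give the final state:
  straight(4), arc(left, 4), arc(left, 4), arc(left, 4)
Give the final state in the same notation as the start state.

(-2, 6) facing down

from: (-2, 2) facing right
t=1 straight(4) ⇒ (2, 2) facing right
t=2 arc(left, 4) ⇒ (6, 6) facing up
t=3 arc(left, 4) ⇒ (2, 10) facing left
t=4 arc(left, 4) ⇒ (-2, 6) facing down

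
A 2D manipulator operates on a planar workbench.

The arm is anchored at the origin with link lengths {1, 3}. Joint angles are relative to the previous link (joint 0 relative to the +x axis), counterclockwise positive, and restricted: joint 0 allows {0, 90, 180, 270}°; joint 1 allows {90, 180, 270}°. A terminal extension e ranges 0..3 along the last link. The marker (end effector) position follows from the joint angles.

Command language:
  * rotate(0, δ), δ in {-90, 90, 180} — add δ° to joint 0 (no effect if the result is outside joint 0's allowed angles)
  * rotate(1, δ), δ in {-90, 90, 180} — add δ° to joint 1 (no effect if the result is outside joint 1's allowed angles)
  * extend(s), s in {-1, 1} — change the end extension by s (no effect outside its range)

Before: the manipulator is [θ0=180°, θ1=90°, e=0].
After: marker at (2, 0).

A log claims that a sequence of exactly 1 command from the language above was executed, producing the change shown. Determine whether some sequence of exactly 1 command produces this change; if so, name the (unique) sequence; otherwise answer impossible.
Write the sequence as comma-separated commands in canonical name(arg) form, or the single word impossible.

begin: [θ0=180°, θ1=90°, e=0]
t=1 rotate(1, 90) ⇒ [θ0=180°, θ1=180°, e=0]
no rival 1-sequence matches.

rotate(1, 90)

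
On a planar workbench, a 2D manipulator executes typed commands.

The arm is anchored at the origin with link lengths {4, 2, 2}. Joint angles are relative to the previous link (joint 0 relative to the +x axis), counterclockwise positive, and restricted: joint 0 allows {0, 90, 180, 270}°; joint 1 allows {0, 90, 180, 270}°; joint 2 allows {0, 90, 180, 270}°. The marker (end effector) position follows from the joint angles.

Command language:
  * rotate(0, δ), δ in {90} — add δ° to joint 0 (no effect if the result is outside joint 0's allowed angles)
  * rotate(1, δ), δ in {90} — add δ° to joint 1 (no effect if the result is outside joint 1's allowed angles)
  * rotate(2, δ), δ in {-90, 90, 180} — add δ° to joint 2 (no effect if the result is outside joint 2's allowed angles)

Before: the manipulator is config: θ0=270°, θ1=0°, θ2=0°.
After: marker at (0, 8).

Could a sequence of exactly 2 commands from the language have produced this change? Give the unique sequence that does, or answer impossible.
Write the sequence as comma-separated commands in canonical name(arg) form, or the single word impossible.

rotate(0, 90), rotate(0, 90)

from: config: θ0=270°, θ1=0°, θ2=0°
[1] after rotate(0, 90): config: θ0=0°, θ1=0°, θ2=0°
[2] after rotate(0, 90): config: θ0=90°, θ1=0°, θ2=0°
no other 2-command option fits: unique.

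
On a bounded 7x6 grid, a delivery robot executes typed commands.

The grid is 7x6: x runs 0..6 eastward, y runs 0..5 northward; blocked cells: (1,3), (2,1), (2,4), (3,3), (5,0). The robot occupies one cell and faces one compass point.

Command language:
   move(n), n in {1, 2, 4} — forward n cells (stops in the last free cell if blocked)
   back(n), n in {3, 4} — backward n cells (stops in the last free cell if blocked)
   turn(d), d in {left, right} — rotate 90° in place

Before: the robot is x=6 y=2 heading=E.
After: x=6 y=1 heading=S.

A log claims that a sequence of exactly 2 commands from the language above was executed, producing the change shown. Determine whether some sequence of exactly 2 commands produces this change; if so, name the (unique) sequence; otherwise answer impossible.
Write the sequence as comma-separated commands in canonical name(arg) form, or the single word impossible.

key: running move(1) before turn(right) would end elsewhere — order is forced
begin: x=6 y=2 heading=E
step 1 (turn(right)): x=6 y=2 heading=S
step 2 (move(1)): x=6 y=1 heading=S
all 49 alternatives checked — unique.

turn(right), move(1)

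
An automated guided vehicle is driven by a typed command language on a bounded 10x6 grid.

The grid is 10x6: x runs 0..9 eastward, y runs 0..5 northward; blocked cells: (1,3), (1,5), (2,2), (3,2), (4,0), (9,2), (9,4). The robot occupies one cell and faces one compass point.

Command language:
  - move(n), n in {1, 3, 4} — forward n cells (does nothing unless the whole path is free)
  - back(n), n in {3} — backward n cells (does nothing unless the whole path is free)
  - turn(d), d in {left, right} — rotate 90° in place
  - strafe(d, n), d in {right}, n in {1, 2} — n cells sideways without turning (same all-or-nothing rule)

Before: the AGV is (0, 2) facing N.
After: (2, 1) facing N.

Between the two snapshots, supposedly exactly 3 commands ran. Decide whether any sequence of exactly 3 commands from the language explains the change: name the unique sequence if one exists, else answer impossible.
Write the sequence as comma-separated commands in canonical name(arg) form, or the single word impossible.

impossible

no 3-step route produces this change.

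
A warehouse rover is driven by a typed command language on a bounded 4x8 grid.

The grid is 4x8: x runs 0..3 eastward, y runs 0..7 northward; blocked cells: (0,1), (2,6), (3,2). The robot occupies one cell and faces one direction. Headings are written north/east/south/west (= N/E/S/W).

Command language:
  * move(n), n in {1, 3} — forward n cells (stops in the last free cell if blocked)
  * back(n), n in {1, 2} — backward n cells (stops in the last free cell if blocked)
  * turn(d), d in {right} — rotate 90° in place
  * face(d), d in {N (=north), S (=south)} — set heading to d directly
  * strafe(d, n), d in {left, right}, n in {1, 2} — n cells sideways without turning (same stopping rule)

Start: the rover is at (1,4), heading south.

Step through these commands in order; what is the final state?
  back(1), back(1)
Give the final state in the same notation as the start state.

initial: at (1,4), heading south
t=1 back(1) ⇒ at (1,5), heading south
t=2 back(1) ⇒ at (1,6), heading south

at (1,6), heading south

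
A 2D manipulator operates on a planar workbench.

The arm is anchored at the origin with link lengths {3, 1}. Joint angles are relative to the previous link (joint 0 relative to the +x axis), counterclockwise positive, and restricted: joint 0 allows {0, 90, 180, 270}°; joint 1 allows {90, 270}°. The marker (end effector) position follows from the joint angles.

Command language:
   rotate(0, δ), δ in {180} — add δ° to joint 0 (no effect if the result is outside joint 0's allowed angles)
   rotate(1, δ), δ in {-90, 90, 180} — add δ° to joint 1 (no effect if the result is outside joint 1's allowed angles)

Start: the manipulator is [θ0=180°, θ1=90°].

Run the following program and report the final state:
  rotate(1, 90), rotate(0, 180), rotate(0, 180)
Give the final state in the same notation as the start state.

[θ0=180°, θ1=90°]

start: [θ0=180°, θ1=90°]
step 1 (rotate(1, 90)): [θ0=180°, θ1=90°]
step 2 (rotate(0, 180)): [θ0=0°, θ1=90°]
step 3 (rotate(0, 180)): [θ0=180°, θ1=90°]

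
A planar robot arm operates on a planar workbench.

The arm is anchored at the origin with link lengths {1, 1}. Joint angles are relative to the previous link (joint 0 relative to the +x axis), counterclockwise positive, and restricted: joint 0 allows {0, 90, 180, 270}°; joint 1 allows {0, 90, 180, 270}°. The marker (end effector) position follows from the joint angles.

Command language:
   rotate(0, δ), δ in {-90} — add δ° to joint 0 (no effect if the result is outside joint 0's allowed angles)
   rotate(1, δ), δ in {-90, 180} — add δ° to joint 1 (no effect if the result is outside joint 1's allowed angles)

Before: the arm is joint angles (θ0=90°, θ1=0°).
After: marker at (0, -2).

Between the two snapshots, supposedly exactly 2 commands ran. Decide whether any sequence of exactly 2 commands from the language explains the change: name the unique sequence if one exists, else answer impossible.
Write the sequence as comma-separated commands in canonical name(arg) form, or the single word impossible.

rotate(0, -90), rotate(0, -90)

start: joint angles (θ0=90°, θ1=0°)
t=1 rotate(0, -90) ⇒ joint angles (θ0=0°, θ1=0°)
t=2 rotate(0, -90) ⇒ joint angles (θ0=270°, θ1=0°)
all 9 alternatives checked — unique.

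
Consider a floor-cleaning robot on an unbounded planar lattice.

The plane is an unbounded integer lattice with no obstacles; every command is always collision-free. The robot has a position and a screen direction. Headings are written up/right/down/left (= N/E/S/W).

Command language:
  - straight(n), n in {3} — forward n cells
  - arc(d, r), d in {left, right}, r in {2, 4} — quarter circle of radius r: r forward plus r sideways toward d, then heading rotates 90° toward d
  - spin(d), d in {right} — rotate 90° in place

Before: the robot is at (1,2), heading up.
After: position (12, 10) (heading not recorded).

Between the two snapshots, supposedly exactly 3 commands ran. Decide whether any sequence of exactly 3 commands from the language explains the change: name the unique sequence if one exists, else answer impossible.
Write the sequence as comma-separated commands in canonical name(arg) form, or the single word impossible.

key: running arc(left, 4) before arc(right, 4) would end elsewhere — order is forced
from: at (1,2), heading up
[1] after arc(right, 4): at (5,6), heading right
[2] after straight(3): at (8,6), heading right
[3] after arc(left, 4): at (12,10), heading up
no rival 3-sequence matches.

arc(right, 4), straight(3), arc(left, 4)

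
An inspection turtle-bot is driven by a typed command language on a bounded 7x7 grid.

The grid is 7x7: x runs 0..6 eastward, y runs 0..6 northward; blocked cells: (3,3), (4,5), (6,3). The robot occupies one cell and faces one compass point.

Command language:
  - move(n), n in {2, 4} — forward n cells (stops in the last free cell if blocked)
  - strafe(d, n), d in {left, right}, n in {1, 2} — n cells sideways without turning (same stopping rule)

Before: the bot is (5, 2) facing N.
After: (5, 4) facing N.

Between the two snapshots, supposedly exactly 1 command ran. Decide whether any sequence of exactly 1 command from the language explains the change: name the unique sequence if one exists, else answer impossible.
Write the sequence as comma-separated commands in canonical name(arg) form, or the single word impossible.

key: still facing N — the one step turns nothing
from: (5, 2) facing N
step 1 (move(2)): (5, 4) facing N
uniquely the one of 6 1-step routes that fits.

move(2)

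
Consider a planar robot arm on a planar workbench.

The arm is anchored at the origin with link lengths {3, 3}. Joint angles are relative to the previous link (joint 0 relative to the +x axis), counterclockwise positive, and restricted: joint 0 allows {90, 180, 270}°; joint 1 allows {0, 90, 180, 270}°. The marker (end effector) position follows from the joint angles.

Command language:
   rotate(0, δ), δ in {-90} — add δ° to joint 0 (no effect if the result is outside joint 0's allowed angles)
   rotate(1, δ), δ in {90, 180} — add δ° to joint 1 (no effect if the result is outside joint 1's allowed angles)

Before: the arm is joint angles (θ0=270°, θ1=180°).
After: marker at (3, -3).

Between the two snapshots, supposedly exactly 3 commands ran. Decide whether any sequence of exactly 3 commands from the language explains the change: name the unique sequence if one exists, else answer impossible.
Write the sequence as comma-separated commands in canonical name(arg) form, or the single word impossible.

from: joint angles (θ0=270°, θ1=180°)
t=1 rotate(1, 90) ⇒ joint angles (θ0=270°, θ1=270°)
t=2 rotate(1, 90) ⇒ joint angles (θ0=270°, θ1=0°)
t=3 rotate(1, 90) ⇒ joint angles (θ0=270°, θ1=90°)
no other 3-command option fits: unique.

rotate(1, 90), rotate(1, 90), rotate(1, 90)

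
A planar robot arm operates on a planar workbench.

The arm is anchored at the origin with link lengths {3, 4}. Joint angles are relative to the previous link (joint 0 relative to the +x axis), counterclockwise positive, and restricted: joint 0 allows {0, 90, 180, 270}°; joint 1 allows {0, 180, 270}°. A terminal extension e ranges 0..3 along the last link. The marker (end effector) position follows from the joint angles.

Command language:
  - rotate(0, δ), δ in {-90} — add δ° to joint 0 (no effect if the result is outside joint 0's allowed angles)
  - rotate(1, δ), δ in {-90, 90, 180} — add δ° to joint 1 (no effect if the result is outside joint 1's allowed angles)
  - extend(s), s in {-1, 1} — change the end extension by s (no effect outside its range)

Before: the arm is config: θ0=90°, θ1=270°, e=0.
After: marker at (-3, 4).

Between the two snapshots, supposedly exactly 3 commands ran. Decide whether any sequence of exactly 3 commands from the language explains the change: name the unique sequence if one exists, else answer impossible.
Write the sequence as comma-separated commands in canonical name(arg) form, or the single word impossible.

start: config: θ0=90°, θ1=270°, e=0
1. rotate(0, -90) → config: θ0=0°, θ1=270°, e=0
2. rotate(0, -90) → config: θ0=270°, θ1=270°, e=0
3. rotate(0, -90) → config: θ0=180°, θ1=270°, e=0
all 216 alternatives checked — unique.

rotate(0, -90), rotate(0, -90), rotate(0, -90)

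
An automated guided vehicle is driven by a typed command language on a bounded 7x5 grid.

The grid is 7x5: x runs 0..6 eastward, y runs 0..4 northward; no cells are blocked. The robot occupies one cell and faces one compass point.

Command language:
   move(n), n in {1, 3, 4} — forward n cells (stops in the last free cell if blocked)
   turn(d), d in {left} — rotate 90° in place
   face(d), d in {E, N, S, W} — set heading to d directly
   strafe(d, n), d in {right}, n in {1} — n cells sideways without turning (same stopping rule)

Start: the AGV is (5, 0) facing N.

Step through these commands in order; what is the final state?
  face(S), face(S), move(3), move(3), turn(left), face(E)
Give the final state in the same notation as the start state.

(5, 0) facing E

begin: (5, 0) facing N
t=1 face(S) ⇒ (5, 0) facing S
t=2 face(S) ⇒ (5, 0) facing S
t=3 move(3) ⇒ (5, 0) facing S
t=4 move(3) ⇒ (5, 0) facing S
t=5 turn(left) ⇒ (5, 0) facing E
t=6 face(E) ⇒ (5, 0) facing E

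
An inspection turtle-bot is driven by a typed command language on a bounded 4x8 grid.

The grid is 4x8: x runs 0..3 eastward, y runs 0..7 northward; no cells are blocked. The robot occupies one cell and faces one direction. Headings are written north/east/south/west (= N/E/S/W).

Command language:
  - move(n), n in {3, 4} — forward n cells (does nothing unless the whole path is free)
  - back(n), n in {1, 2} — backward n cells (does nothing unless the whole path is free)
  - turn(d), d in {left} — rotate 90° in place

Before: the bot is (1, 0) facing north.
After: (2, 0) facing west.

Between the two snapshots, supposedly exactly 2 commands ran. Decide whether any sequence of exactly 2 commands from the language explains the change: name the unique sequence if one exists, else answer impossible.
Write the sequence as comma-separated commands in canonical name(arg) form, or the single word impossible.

key: cell and facing (now W) both changed — the 2 commands mix motion and turning
start: (1, 0) facing north
[1] after turn(left): (1, 0) facing west
[2] after back(1): (2, 0) facing west
uniquely the one of 25 2-step routes that fits.

turn(left), back(1)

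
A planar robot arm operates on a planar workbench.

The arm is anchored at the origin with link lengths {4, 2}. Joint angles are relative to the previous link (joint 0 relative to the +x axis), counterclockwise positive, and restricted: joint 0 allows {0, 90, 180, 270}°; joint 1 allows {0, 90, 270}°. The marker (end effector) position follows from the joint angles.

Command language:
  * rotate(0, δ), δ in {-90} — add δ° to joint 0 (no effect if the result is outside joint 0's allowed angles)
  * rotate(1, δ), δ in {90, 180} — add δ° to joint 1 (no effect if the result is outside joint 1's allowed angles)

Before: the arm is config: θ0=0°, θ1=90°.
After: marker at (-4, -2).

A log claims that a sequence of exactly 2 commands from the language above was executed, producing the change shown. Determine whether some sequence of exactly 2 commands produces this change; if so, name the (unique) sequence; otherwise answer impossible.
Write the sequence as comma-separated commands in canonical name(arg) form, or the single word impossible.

from: config: θ0=0°, θ1=90°
[1] after rotate(0, -90): config: θ0=270°, θ1=90°
[2] after rotate(0, -90): config: θ0=180°, θ1=90°
uniquely the one of 9 2-step routes that fits.

rotate(0, -90), rotate(0, -90)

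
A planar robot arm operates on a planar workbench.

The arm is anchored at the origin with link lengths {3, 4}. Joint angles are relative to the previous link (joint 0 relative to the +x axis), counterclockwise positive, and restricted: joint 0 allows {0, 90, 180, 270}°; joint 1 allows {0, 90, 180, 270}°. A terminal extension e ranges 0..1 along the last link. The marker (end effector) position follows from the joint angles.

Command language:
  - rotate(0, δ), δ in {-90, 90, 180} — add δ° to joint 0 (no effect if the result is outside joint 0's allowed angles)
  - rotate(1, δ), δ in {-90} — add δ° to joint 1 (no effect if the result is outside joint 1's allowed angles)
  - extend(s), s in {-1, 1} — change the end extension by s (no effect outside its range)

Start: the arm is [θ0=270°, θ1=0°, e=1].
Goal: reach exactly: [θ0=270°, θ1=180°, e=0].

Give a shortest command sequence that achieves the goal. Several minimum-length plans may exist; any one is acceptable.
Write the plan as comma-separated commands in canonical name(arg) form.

extend(-1), rotate(1, -90), rotate(1, -90)

from: [θ0=270°, θ1=0°, e=1]
1. extend(-1) → [θ0=270°, θ1=0°, e=0]
2. rotate(1, -90) → [θ0=270°, θ1=270°, e=0]
3. rotate(1, -90) → [θ0=270°, θ1=180°, e=0]
nothing shorter than 3 reaches the goal.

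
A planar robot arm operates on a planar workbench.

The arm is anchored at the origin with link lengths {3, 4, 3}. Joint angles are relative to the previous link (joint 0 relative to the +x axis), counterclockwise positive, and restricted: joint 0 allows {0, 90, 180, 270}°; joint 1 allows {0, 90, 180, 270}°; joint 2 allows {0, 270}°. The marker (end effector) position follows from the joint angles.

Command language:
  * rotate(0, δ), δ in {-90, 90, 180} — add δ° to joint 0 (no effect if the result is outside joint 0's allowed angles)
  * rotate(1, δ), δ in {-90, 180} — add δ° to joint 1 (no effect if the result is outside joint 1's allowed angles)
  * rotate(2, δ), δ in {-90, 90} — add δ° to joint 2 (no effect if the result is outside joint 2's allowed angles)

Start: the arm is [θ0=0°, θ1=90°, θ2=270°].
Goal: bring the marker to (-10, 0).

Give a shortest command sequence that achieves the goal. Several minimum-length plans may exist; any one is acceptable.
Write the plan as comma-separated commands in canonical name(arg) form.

begin: [θ0=0°, θ1=90°, θ2=270°]
[1] after rotate(2, 90): [θ0=0°, θ1=90°, θ2=0°]
[2] after rotate(1, -90): [θ0=0°, θ1=0°, θ2=0°]
[3] after rotate(0, 180): [θ0=180°, θ1=0°, θ2=0°]
nothing shorter than 3 reaches the goal.

rotate(2, 90), rotate(1, -90), rotate(0, 180)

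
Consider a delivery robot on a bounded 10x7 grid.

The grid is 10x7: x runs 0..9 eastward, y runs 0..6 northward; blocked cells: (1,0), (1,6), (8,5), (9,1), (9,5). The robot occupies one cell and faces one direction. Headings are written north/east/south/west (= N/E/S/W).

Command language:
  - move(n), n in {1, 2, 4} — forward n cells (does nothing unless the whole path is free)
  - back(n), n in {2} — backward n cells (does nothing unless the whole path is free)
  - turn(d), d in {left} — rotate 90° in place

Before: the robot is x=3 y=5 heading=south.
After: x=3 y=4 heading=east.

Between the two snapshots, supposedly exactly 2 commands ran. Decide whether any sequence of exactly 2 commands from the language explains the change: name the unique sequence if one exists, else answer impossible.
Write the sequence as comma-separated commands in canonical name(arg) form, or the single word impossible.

move(1), turn(left)

key: position moved to (3,4) AND the heading swung to E — translation plus rotation needed
begin: x=3 y=5 heading=south
step 1 (move(1)): x=3 y=4 heading=south
step 2 (turn(left)): x=3 y=4 heading=east
no other 2-command option fits: unique.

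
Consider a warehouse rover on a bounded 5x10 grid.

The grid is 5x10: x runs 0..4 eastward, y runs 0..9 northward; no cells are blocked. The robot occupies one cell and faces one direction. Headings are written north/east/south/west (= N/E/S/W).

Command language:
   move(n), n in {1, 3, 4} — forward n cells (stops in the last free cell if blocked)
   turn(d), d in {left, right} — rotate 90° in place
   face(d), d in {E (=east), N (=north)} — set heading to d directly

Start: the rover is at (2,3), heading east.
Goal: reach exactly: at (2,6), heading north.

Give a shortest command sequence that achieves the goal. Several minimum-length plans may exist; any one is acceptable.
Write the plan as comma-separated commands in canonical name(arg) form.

turn(left), move(3)

t0: at (2,3), heading east
1. turn(left) → at (2,3), heading north
2. move(3) → at (2,6), heading north
nothing shorter than 2 reaches the goal.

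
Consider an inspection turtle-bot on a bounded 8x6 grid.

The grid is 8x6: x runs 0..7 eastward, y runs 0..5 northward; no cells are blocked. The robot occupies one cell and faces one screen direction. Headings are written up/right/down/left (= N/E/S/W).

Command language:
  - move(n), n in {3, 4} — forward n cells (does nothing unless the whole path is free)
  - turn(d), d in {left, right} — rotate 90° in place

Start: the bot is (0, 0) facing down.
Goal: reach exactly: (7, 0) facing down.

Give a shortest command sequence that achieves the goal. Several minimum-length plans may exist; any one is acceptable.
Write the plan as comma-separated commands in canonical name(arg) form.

turn(left), move(3), move(4), turn(right)

from: (0, 0) facing down
1. turn(left) → (0, 0) facing right
2. move(3) → (3, 0) facing right
3. move(4) → (7, 0) facing right
4. turn(right) → (7, 0) facing down
shorter routes all fall short; 4 is best.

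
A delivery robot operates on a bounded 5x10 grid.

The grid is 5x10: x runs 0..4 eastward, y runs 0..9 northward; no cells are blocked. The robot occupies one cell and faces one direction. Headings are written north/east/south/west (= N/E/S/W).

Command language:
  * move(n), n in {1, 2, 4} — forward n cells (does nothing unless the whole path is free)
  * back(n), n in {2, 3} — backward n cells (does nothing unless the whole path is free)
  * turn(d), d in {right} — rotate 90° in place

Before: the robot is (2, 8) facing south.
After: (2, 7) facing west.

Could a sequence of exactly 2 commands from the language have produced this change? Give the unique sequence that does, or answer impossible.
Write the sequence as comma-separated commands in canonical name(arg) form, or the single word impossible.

key: order matters: swapping move(1) and turn(right) lands elsewhere
initial: (2, 8) facing south
1. move(1) → (2, 7) facing south
2. turn(right) → (2, 7) facing west
all 36 alternatives checked — unique.

move(1), turn(right)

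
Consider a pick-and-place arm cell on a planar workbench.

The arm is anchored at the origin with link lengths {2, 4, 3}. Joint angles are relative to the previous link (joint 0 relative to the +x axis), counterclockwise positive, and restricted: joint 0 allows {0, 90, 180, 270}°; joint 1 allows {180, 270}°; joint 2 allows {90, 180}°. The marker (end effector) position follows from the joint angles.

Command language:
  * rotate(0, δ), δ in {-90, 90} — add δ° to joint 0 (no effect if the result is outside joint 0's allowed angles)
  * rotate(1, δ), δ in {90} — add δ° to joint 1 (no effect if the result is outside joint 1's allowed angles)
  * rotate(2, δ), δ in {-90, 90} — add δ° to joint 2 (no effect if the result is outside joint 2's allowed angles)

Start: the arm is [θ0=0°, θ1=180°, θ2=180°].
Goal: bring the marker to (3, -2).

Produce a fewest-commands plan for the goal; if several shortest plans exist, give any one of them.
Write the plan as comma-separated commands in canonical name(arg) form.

rotate(2, -90), rotate(0, 90)

initial: [θ0=0°, θ1=180°, θ2=180°]
1. rotate(2, -90) → [θ0=0°, θ1=180°, θ2=90°]
2. rotate(0, 90) → [θ0=90°, θ1=180°, θ2=90°]
nothing shorter than 2 reaches the goal.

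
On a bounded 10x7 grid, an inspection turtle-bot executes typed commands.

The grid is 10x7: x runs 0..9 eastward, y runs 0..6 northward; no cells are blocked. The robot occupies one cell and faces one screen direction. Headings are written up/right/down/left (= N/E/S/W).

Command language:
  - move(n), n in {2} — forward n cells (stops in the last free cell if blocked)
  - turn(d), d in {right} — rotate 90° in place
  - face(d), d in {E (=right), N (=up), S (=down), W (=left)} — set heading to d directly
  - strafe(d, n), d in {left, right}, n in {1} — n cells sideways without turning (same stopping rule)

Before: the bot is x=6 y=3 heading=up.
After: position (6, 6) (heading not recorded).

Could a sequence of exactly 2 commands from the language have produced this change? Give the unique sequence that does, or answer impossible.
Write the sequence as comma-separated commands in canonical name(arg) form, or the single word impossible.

key: the second move(2) runs into the grid edge before its full distance
from: x=6 y=3 heading=up
1. move(2) → x=6 y=5 heading=up
2. move(2) → x=6 y=6 heading=up
no other 2-command option fits: unique.

move(2), move(2)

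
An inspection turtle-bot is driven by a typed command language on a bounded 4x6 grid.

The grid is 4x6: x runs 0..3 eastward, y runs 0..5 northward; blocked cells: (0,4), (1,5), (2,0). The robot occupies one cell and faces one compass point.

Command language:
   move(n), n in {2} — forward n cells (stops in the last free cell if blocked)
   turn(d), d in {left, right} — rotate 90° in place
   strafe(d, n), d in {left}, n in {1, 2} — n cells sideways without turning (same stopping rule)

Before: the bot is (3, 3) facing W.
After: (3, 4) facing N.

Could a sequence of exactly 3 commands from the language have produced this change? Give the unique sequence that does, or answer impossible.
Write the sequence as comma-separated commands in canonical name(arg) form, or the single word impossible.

key: cell and facing (now N) both changed — the 3 commands mix motion and turning
start: (3, 3) facing W
1. strafe(left, 1) → (3, 2) facing W
2. turn(right) → (3, 2) facing N
3. move(2) → (3, 4) facing N
no rival 3-sequence matches.

strafe(left, 1), turn(right), move(2)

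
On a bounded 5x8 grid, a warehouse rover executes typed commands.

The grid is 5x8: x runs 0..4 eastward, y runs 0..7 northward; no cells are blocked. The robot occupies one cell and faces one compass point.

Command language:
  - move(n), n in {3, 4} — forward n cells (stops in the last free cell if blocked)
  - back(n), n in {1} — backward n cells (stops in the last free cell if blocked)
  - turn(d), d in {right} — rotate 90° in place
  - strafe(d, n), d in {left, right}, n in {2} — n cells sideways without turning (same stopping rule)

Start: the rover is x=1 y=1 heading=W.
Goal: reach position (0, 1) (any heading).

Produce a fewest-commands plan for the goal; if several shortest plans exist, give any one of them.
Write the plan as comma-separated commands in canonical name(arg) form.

from: x=1 y=1 heading=W
t=1 move(3) ⇒ x=0 y=1 heading=W
nothing shorter than 1 reaches the goal.

move(3)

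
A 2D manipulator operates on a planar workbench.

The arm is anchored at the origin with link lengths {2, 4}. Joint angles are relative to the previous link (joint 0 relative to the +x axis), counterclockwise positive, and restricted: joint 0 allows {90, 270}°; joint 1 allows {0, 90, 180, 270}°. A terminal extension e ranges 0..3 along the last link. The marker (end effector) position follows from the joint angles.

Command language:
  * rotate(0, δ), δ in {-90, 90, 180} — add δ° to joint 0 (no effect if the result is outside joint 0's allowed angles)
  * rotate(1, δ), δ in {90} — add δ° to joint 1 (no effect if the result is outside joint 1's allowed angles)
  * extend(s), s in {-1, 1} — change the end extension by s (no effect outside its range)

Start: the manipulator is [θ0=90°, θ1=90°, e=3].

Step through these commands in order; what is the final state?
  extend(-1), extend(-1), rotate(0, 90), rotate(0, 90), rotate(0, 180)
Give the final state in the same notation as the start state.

start: [θ0=90°, θ1=90°, e=3]
[1] after extend(-1): [θ0=90°, θ1=90°, e=2]
[2] after extend(-1): [θ0=90°, θ1=90°, e=1]
[3] after rotate(0, 90): [θ0=90°, θ1=90°, e=1]
[4] after rotate(0, 90): [θ0=90°, θ1=90°, e=1]
[5] after rotate(0, 180): [θ0=270°, θ1=90°, e=1]

[θ0=270°, θ1=90°, e=1]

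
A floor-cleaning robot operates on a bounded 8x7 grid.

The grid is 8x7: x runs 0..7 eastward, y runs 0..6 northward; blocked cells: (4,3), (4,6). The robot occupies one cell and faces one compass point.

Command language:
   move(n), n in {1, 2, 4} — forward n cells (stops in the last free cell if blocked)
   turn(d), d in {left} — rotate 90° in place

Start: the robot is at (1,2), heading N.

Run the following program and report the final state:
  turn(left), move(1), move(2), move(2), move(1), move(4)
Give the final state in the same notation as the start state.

at (0,2), heading W

initial: at (1,2), heading N
[1] after turn(left): at (1,2), heading W
[2] after move(1): at (0,2), heading W
[3] after move(2): at (0,2), heading W
[4] after move(2): at (0,2), heading W
[5] after move(1): at (0,2), heading W
[6] after move(4): at (0,2), heading W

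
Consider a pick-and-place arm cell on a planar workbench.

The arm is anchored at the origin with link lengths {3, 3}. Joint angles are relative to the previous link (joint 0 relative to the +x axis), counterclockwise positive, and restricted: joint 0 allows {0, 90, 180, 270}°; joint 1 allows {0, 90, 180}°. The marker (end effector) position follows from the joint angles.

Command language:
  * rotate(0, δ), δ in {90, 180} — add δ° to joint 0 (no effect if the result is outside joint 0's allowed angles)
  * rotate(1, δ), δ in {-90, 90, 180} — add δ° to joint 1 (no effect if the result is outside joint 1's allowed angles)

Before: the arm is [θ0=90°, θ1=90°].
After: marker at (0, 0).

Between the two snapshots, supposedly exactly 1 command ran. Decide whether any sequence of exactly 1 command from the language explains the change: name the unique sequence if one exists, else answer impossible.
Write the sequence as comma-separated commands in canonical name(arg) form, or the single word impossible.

begin: [θ0=90°, θ1=90°]
t=1 rotate(1, 90) ⇒ [θ0=90°, θ1=180°]
all 5 alternatives checked — unique.

rotate(1, 90)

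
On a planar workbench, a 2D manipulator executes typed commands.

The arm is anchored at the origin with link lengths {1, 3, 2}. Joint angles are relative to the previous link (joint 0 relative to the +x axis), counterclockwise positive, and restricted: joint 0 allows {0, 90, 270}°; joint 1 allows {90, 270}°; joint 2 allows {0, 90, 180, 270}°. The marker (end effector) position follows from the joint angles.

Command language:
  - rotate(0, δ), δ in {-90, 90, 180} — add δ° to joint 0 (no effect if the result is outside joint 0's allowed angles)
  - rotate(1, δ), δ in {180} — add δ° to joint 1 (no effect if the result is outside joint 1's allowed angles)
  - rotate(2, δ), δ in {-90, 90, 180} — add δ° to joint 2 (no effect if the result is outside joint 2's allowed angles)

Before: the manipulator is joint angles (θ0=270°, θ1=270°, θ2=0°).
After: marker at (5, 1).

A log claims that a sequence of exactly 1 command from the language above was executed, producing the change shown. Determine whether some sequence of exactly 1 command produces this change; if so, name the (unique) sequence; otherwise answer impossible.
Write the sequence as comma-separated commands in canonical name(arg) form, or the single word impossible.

rotate(0, 180)

start: joint angles (θ0=270°, θ1=270°, θ2=0°)
t=1 rotate(0, 180) ⇒ joint angles (θ0=90°, θ1=270°, θ2=0°)
no rival 1-sequence matches.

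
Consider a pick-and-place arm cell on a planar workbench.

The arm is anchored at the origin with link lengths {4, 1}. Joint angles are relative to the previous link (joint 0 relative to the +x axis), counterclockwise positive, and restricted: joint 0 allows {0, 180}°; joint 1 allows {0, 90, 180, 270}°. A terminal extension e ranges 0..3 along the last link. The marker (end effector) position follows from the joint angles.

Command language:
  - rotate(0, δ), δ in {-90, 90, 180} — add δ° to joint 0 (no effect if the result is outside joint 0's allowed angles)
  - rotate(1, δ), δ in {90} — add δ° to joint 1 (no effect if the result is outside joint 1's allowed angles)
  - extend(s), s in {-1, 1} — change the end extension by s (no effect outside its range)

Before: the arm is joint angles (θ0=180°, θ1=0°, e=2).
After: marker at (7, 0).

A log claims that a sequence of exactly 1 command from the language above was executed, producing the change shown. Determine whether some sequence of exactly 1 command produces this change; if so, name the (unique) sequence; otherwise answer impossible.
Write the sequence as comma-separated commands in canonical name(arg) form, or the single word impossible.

initial: joint angles (θ0=180°, θ1=0°, e=2)
1. rotate(0, 180) → joint angles (θ0=0°, θ1=0°, e=2)
no other 1-command option fits: unique.

rotate(0, 180)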